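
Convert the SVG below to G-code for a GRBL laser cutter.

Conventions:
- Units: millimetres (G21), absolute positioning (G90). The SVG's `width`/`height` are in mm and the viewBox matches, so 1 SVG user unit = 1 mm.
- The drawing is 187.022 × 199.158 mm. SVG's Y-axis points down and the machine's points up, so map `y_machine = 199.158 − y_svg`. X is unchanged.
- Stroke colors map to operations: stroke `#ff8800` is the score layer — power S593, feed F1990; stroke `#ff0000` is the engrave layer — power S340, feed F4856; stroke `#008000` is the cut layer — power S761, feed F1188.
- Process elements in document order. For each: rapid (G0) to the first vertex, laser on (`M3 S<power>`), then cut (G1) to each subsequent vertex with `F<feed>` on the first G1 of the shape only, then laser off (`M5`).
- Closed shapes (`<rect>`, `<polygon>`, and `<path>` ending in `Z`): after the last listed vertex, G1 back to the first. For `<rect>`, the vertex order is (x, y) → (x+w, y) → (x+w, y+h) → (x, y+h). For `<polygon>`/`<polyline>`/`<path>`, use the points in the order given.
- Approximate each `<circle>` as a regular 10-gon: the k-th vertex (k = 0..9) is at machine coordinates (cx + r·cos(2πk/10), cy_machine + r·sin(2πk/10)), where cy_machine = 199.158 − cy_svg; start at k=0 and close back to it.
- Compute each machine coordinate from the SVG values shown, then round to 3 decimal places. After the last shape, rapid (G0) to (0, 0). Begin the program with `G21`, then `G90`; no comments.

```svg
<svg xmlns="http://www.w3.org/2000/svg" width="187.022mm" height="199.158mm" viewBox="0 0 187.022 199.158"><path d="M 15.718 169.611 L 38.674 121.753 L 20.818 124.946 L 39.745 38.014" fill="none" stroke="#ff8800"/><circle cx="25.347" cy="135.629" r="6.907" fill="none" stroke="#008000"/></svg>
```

G21
G90
G0 X15.718 Y29.547
M3 S593
G1 X38.674 Y77.405 F1990
G1 X20.818 Y74.212
G1 X39.745 Y161.144
M5
G0 X32.254 Y63.529
M3 S761
G1 X30.935 Y67.589 F1188
G1 X27.481 Y70.098
G1 X23.213 Y70.098
G1 X19.759 Y67.589
G1 X18.440 Y63.529
G1 X19.759 Y59.469
G1 X23.213 Y56.960
G1 X27.481 Y56.960
G1 X30.935 Y59.469
G1 X32.254 Y63.529
M5
G0 X0.000 Y0.000

1 u = 1 mm; y_m = 199.158 − y.

[1] `<path>` open polyline, #ff8800→score S593 F1990: (15.718,29.547) → (38.674,77.405) → (20.818,74.212) → (39.745,161.144)

[2] `<circle>` circle, #008000→cut S761 F1188: (32.254,63.529) → (30.935,67.589) → (27.481,70.098) → (23.213,70.098) → (19.759,67.589) → (18.440,63.529) → (19.759,59.469) → (23.213,56.960) → (27.481,56.960) → (30.935,59.469) → (32.254,63.529) (closed)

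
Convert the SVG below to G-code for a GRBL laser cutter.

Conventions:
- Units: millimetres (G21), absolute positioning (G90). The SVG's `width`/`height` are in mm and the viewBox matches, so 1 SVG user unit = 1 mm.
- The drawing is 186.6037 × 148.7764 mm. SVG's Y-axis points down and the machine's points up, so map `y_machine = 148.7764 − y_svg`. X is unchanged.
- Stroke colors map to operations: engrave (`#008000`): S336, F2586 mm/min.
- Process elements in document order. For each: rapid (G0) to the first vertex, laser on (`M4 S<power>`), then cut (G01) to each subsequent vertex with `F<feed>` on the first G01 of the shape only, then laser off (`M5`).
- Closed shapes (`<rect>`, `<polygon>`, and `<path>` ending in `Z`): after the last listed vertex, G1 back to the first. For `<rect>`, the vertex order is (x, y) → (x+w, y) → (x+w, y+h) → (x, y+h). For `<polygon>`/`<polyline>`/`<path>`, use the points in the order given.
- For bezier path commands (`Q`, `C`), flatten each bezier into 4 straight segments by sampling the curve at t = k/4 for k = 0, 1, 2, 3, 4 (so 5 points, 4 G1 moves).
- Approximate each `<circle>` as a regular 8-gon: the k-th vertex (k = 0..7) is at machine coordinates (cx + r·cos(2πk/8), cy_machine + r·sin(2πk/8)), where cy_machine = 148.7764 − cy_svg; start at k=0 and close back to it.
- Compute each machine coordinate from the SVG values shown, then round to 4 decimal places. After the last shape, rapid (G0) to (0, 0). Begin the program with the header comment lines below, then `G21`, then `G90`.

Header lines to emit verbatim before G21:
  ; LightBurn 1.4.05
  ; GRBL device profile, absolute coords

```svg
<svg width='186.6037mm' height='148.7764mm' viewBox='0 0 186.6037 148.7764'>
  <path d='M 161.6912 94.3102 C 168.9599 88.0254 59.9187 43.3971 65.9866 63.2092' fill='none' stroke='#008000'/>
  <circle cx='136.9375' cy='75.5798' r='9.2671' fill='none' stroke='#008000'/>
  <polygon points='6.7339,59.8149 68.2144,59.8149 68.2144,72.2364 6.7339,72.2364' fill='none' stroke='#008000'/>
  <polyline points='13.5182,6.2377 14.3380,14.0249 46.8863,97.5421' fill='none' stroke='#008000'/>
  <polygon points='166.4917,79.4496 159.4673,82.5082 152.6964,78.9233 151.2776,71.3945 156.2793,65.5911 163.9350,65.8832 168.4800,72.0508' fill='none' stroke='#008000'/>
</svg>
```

; LightBurn 1.4.05
; GRBL device profile, absolute coords
G21
G90
G0 X161.6912 Y54.4662
M4 S336
G01 X148.9505 Y64.7632 F2586
G01 X114.2892 Y79.8030
G01 X79.4027 Y89.9497
G01 X65.9866 Y85.5672
M5
G0 X146.2046 Y73.1966
M4 S336
G01 X143.4903 Y79.7494 F2586
G01 X136.9375 Y82.4637
G01 X130.3847 Y79.7494
G01 X127.6704 Y73.1966
G01 X130.3847 Y66.6438
G01 X136.9375 Y63.9295
G01 X143.4903 Y66.6438
G01 X146.2046 Y73.1966
M5
G0 X6.7339 Y88.9615
M4 S336
G01 X68.2144 Y88.9615 F2586
G01 X68.2144 Y76.5400
G01 X6.7339 Y76.5400
G01 X6.7339 Y88.9615
M5
G0 X13.5182 Y142.5387
M4 S336
G01 X14.3380 Y134.7515 F2586
G01 X46.8863 Y51.2343
M5
G0 X166.4917 Y69.3268
M4 S336
G01 X159.4673 Y66.2682 F2586
G01 X152.6964 Y69.8531
G01 X151.2776 Y77.3819
G01 X156.2793 Y83.1853
G01 X163.9350 Y82.8932
G01 X168.4800 Y76.7256
G01 X166.4917 Y69.3268
M5
G0 X0.0000 Y0.0000

Since the viewBox matches the mm dimensions, user units are millimetres directly. The only transform is the Y-flip y_m = 148.7764 − y_svg.

Shape 1 is a cubic bezier drawn with `<path>`. Its stroke #008000 means engrave at S336, F2586. After flipping Y the toolpath is (161.6912,54.4662) → (148.9505,64.7632) → (114.2892,79.8030) → (79.4027,89.9497) → (65.9866,85.5672).

Shape 2 is a circle drawn with `<circle>`. Its stroke #008000 means engrave at S336, F2586. After flipping Y the toolpath is (146.2046,73.1966) → (143.4903,79.7494) → (136.9375,82.4637) → (130.3847,79.7494) → (127.6704,73.1966) → (130.3847,66.6438) → (136.9375,63.9295) → (143.4903,66.6438) → (146.2046,73.1966), returning to the start.

Shape 3 is a rectangle drawn with `<polygon>`. Its stroke #008000 means engrave at S336, F2586. After flipping Y the toolpath is (6.7339,88.9615) → (68.2144,88.9615) → (68.2144,76.5400) → (6.7339,76.5400) → (6.7339,88.9615), returning to the start.

Shape 4 is a open polyline drawn with `<polyline>`. Its stroke #008000 means engrave at S336, F2586. After flipping Y the toolpath is (13.5182,142.5387) → (14.3380,134.7515) → (46.8863,51.2343).

Shape 5 is a regular polygon drawn with `<polygon>`. Its stroke #008000 means engrave at S336, F2586. After flipping Y the toolpath is (166.4917,69.3268) → (159.4673,66.2682) → (152.6964,69.8531) → (151.2776,77.3819) → (156.2793,83.1853) → (163.9350,82.8932) → (168.4800,76.7256) → (166.4917,69.3268), returning to the start.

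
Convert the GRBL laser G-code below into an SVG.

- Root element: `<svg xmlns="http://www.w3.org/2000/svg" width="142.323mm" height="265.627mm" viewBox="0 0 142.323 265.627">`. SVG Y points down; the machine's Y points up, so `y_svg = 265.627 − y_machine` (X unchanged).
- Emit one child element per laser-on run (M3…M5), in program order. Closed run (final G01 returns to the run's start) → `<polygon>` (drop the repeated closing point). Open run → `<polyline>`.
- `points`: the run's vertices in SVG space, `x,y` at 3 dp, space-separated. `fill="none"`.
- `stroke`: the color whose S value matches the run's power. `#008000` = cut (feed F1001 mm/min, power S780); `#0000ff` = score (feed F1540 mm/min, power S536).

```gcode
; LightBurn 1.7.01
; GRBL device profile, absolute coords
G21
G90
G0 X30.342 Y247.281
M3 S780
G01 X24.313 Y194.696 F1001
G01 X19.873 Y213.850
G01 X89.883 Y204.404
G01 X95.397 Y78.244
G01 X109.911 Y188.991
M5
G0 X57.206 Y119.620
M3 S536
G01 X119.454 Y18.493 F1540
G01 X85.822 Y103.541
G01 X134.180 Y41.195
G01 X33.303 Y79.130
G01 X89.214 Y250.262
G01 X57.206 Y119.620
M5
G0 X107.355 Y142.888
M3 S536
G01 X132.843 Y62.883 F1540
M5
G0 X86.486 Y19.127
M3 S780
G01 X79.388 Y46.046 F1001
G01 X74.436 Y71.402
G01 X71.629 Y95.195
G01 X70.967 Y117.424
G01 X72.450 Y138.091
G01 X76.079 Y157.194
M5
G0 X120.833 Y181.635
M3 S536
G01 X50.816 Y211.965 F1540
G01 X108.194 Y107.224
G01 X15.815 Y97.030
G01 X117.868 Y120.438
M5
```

Each laser-on run becomes one SVG element. Flip Y back into SVG space with y_svg = 265.627 − y_machine.

Run 1: power S780 maps to stroke `#008000` (cut). The run is open, so emit a `<polyline>` with points (Y-flipped): 30.342,18.346 24.313,70.931 19.873,51.777 89.883,61.223 95.397,187.383 109.911,76.636.

Run 2: power S536 maps to stroke `#0000ff` (score). The run returns to its start, so emit a `<polygon>` with points (Y-flipped): 57.206,146.007 119.454,247.134 85.822,162.086 134.180,224.432 33.303,186.497 89.214,15.365.

Run 3: S536 ⇒ score layer `#0000ff`. The run is open, so emit a `<polyline>` with points (Y-flipped): 107.355,122.739 132.843,202.744.

Run 4: power S780 maps to stroke `#008000` (cut). The run is open, so emit a `<polyline>` with points (Y-flipped): 86.486,246.500 79.388,219.581 74.436,194.225 71.629,170.432 70.967,148.203 72.450,127.536 76.079,108.433.

Run 5: the run's S536 means `#0000ff` (score). The run is open, so emit a `<polyline>` with points (Y-flipped): 120.833,83.992 50.816,53.662 108.194,158.403 15.815,168.597 117.868,145.189.

<svg xmlns="http://www.w3.org/2000/svg" width="142.323mm" height="265.627mm" viewBox="0 0 142.323 265.627">
  <polyline points="30.342,18.346 24.313,70.931 19.873,51.777 89.883,61.223 95.397,187.383 109.911,76.636" fill="none" stroke="#008000"/>
  <polygon points="57.206,146.007 119.454,247.134 85.822,162.086 134.180,224.432 33.303,186.497 89.214,15.365" fill="none" stroke="#0000ff"/>
  <polyline points="107.355,122.739 132.843,202.744" fill="none" stroke="#0000ff"/>
  <polyline points="86.486,246.500 79.388,219.581 74.436,194.225 71.629,170.432 70.967,148.203 72.450,127.536 76.079,108.433" fill="none" stroke="#008000"/>
  <polyline points="120.833,83.992 50.816,53.662 108.194,158.403 15.815,168.597 117.868,145.189" fill="none" stroke="#0000ff"/>
</svg>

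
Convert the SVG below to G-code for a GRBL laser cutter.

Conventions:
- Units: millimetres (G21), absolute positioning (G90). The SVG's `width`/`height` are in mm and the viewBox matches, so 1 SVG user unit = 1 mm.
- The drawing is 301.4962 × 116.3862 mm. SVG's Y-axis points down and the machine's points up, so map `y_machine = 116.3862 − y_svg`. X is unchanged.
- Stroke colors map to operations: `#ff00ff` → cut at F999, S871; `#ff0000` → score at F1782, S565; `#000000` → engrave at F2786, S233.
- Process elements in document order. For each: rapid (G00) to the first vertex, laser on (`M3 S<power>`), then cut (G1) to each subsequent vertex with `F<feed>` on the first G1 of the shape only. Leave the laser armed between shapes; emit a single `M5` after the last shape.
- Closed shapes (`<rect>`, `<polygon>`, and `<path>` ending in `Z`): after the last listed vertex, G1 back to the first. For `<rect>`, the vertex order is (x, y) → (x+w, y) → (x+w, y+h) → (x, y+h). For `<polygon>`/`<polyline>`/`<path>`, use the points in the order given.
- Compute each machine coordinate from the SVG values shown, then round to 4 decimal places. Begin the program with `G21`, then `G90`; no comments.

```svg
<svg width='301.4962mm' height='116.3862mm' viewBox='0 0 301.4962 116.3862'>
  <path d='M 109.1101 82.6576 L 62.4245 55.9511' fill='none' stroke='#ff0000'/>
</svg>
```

viewBox `0 0 301.4962 116.3862` with mm width/height → 1 unit = 1 mm. Flip: y_m = 116.3862 − y_svg.

**Shape 1** — `<path>` line segment, stroke `#ff0000` → score (S565, F1782). Machine vertices: (109.1101,33.7286) → (62.4245,60.4351). Open path.

G21
G90
G00 X109.1101 Y33.7286
M3 S565
G1 X62.4245 Y60.4351 F1782
M5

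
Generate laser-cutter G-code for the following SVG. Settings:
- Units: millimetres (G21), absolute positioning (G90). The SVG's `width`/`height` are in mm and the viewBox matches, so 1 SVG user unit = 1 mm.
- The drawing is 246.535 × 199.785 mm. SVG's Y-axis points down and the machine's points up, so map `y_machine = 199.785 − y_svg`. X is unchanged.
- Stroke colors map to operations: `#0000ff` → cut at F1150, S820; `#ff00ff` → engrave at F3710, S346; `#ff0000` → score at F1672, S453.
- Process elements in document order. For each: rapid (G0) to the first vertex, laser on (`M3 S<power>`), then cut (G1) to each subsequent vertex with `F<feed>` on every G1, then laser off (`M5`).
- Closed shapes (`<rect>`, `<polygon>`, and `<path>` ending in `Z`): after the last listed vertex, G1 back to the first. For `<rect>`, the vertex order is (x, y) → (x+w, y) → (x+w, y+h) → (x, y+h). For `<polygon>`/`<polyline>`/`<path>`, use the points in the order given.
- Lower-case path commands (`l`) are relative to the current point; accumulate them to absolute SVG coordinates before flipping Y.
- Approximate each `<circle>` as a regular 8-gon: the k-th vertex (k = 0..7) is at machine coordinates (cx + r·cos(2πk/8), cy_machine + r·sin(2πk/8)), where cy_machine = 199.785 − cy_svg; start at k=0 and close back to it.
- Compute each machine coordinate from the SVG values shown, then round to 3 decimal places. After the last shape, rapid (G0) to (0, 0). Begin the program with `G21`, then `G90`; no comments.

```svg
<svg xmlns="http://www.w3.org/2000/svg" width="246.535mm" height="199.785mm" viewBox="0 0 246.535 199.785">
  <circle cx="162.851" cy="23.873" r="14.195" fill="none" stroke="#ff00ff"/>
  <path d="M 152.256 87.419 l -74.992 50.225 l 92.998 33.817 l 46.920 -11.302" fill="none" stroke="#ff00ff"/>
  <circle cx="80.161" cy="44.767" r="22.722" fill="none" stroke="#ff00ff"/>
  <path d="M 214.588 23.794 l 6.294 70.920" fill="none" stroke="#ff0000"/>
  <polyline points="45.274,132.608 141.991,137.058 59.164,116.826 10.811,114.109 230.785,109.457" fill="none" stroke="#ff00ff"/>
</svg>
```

viewBox `0 0 246.535 199.785` with mm width/height → 1 unit = 1 mm. Flip: y_m = 199.785 − y_svg.

**Shape 1** — `<circle>` circle, stroke `#ff00ff` → engrave (S346, F3710). Machine vertices: (177.046,175.912) → (172.888,185.949) → (162.851,190.107) → (152.814,185.949) → (148.656,175.912) → (152.814,165.875) → (162.851,161.717) → (172.888,165.875) → (177.046,175.912). Closed: final G1 returns to the first vertex.

**Shape 2** — `<path>` open polyline, stroke `#ff00ff` → engrave (S346, F3710). Machine vertices: (152.256,112.366) → (77.264,62.141) → (170.262,28.324) → (217.182,39.626). Open path.

**Shape 3** — `<circle>` circle, stroke `#ff00ff` → engrave (S346, F3710). Machine vertices: (102.883,155.018) → (96.228,171.085) → (80.161,177.740) → (64.094,171.085) → (57.439,155.018) → (64.094,138.951) → (80.161,132.296) → (96.228,138.951) → (102.883,155.018). Closed: final G1 returns to the first vertex.

**Shape 4** — `<path>` line segment, stroke `#ff0000` → score (S453, F1672). Machine vertices: (214.588,175.991) → (220.882,105.071). Open path.

**Shape 5** — `<polyline>` open polyline, stroke `#ff00ff` → engrave (S346, F3710). Machine vertices: (45.274,67.177) → (141.991,62.727) → (59.164,82.959) → (10.811,85.676) → (230.785,90.328). Open path.

G21
G90
G0 X177.046 Y175.912
M3 S346
G1 X172.888 Y185.949 F3710
G1 X162.851 Y190.107 F3710
G1 X152.814 Y185.949 F3710
G1 X148.656 Y175.912 F3710
G1 X152.814 Y165.875 F3710
G1 X162.851 Y161.717 F3710
G1 X172.888 Y165.875 F3710
G1 X177.046 Y175.912 F3710
M5
G0 X152.256 Y112.366
M3 S346
G1 X77.264 Y62.141 F3710
G1 X170.262 Y28.324 F3710
G1 X217.182 Y39.626 F3710
M5
G0 X102.883 Y155.018
M3 S346
G1 X96.228 Y171.085 F3710
G1 X80.161 Y177.740 F3710
G1 X64.094 Y171.085 F3710
G1 X57.439 Y155.018 F3710
G1 X64.094 Y138.951 F3710
G1 X80.161 Y132.296 F3710
G1 X96.228 Y138.951 F3710
G1 X102.883 Y155.018 F3710
M5
G0 X214.588 Y175.991
M3 S453
G1 X220.882 Y105.071 F1672
M5
G0 X45.274 Y67.177
M3 S346
G1 X141.991 Y62.727 F3710
G1 X59.164 Y82.959 F3710
G1 X10.811 Y85.676 F3710
G1 X230.785 Y90.328 F3710
M5
G0 X0.000 Y0.000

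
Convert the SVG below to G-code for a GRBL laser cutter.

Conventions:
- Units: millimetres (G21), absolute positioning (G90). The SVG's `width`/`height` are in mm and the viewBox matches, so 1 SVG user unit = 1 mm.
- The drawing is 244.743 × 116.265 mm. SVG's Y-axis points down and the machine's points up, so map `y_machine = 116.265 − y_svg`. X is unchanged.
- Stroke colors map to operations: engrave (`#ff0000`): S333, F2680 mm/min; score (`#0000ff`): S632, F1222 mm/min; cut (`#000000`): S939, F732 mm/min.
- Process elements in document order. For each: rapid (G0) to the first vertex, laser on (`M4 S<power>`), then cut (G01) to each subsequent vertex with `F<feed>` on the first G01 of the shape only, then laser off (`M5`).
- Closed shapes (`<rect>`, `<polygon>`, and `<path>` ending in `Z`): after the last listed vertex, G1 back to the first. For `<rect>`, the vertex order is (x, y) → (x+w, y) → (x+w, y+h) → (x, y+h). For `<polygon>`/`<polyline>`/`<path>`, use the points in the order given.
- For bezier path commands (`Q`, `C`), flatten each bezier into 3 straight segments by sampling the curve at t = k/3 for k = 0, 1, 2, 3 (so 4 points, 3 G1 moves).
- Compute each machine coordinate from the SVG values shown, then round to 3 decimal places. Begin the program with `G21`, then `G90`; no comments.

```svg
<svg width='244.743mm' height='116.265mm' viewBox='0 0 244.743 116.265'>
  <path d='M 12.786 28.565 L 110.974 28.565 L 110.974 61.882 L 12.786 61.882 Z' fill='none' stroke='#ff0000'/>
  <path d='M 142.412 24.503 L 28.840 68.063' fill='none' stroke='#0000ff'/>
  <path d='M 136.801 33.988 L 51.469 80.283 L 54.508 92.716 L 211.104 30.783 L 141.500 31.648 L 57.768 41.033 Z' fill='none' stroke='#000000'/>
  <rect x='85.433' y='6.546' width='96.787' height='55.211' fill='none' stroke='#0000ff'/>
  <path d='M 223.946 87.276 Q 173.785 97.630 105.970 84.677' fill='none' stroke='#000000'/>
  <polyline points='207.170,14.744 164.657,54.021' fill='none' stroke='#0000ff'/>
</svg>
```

G21
G90
G0 X12.786 Y87.700
M4 S333
G01 X110.974 Y87.700 F2680
G01 X110.974 Y54.383
G01 X12.786 Y54.383
G01 X12.786 Y87.700
M5
G0 X142.412 Y91.762
M4 S632
G01 X28.840 Y48.202 F1222
M5
G0 X136.801 Y82.277
M4 S939
G01 X51.469 Y35.982 F732
G01 X54.508 Y23.549
G01 X211.104 Y85.482
G01 X141.500 Y84.617
G01 X57.768 Y75.232
G01 X136.801 Y82.277
M5
G0 X85.433 Y109.719
M4 S632
G01 X182.220 Y109.719 F1222
G01 X182.220 Y54.508
G01 X85.433 Y54.508
G01 X85.433 Y109.719
M5
G0 X223.946 Y28.989
M4 S939
G01 X188.544 Y24.676 F732
G01 X149.218 Y25.542
G01 X105.970 Y31.588
M5
G0 X207.170 Y101.521
M4 S632
G01 X164.657 Y62.244 F1222
M5

Since the viewBox matches the mm dimensions, user units are millimetres directly. The only transform is the Y-flip y_m = 116.265 − y_svg.

Shape 1 is a rectangle drawn with `<path>`. Its stroke #ff0000 means engrave at S333, F2680. After flipping Y the toolpath is (12.786,87.700) → (110.974,87.700) → (110.974,54.383) → (12.786,54.383) → (12.786,87.700), returning to the start.

Shape 2 is a line segment drawn with `<path>`. Its stroke #0000ff means score at S632, F1222. After flipping Y the toolpath is (142.412,91.762) → (28.840,48.202).

Shape 3 is a closed polygon drawn with `<path>`. Its stroke #000000 means cut at S939, F732. After flipping Y the toolpath is (136.801,82.277) → (51.469,35.982) → (54.508,23.549) → (211.104,85.482) → (141.500,84.617) → (57.768,75.232) → (136.801,82.277), returning to the start.

Shape 4 is a rectangle drawn with `<rect>`. Its stroke #0000ff means score at S632, F1222. After flipping Y the toolpath is (85.433,109.719) → (182.220,109.719) → (182.220,54.508) → (85.433,54.508) → (85.433,109.719), returning to the start.

Shape 5 is a quadratic bezier drawn with `<path>`. Its stroke #000000 means cut at S939, F732. After flipping Y the toolpath is (223.946,28.989) → (188.544,24.676) → (149.218,25.542) → (105.970,31.588).

Shape 6 is a line segment drawn with `<polyline>`. Its stroke #0000ff means score at S632, F1222. After flipping Y the toolpath is (207.170,101.521) → (164.657,62.244).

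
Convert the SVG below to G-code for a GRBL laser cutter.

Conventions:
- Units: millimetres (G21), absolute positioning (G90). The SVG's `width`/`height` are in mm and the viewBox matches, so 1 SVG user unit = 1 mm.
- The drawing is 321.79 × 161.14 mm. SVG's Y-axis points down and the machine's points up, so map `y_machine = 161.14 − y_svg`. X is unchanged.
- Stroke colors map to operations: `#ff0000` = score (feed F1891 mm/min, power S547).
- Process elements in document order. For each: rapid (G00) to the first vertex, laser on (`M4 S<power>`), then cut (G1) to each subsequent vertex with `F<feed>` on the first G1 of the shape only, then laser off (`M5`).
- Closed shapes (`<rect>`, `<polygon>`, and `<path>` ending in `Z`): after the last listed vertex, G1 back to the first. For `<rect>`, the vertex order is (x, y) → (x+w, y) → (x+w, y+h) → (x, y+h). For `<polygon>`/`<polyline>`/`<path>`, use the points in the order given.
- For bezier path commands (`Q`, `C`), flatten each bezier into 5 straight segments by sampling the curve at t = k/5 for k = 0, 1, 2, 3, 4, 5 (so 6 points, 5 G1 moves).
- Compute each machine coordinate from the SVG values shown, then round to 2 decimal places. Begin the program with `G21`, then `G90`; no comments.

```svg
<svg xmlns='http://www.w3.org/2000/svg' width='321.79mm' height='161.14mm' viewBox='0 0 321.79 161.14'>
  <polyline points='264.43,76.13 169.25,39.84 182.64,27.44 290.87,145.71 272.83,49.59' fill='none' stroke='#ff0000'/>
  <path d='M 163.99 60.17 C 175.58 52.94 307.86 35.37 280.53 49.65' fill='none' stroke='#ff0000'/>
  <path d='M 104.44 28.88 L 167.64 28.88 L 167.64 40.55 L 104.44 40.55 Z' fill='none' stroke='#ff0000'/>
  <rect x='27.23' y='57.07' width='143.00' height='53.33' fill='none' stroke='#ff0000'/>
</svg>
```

Since the viewBox matches the mm dimensions, user units are millimetres directly. The only transform is the Y-flip y_m = 161.14 − y_svg.

Shape 1 is a open polyline drawn with `<polyline>`. Its stroke #ff0000 means score at S547, F1891. After flipping Y the toolpath is (264.43,85.01) → (169.25,121.30) → (182.64,133.70) → (290.87,15.43) → (272.83,111.55).

Shape 2 is a cubic bezier drawn with `<path>`. Its stroke #ff0000 means score at S547, F1891. After flipping Y the toolpath is (163.99,100.97) → (183.18,106.21) → (217.89,111.91) → (254.65,116.04) → (280.02,116.57) → (280.53,111.49).

Shape 3 is a rectangle drawn with `<path>`. Its stroke #ff0000 means score at S547, F1891. After flipping Y the toolpath is (104.44,132.26) → (167.64,132.26) → (167.64,120.59) → (104.44,120.59) → (104.44,132.26), returning to the start.

Shape 4 is a rectangle drawn with `<rect>`. Its stroke #ff0000 means score at S547, F1891. After flipping Y the toolpath is (27.23,104.07) → (170.23,104.07) → (170.23,50.74) → (27.23,50.74) → (27.23,104.07), returning to the start.

G21
G90
G00 X264.43 Y85.01
M4 S547
G1 X169.25 Y121.30 F1891
G1 X182.64 Y133.70
G1 X290.87 Y15.43
G1 X272.83 Y111.55
M5
G00 X163.99 Y100.97
M4 S547
G1 X183.18 Y106.21 F1891
G1 X217.89 Y111.91
G1 X254.65 Y116.04
G1 X280.02 Y116.57
G1 X280.53 Y111.49
M5
G00 X104.44 Y132.26
M4 S547
G1 X167.64 Y132.26 F1891
G1 X167.64 Y120.59
G1 X104.44 Y120.59
G1 X104.44 Y132.26
M5
G00 X27.23 Y104.07
M4 S547
G1 X170.23 Y104.07 F1891
G1 X170.23 Y50.74
G1 X27.23 Y50.74
G1 X27.23 Y104.07
M5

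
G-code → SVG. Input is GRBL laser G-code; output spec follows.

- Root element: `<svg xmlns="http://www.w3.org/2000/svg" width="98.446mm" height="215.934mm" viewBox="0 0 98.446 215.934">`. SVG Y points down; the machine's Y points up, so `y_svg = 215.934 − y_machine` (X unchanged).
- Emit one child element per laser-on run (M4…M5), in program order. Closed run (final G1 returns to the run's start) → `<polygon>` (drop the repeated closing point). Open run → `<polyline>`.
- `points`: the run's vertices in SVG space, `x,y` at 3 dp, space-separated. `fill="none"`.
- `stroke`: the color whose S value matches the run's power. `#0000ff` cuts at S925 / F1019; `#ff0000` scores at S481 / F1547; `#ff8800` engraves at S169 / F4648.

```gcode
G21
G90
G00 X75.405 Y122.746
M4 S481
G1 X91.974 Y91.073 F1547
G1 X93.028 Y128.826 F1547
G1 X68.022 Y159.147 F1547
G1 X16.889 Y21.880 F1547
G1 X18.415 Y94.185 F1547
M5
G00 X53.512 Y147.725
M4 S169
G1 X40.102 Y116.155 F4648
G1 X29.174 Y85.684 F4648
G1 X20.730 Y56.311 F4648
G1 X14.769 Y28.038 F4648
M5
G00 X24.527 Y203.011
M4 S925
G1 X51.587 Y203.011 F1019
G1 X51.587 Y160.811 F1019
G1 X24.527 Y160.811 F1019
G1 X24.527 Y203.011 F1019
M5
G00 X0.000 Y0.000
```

<svg xmlns="http://www.w3.org/2000/svg" width="98.446mm" height="215.934mm" viewBox="0 0 98.446 215.934">
  <polyline points="75.405,93.188 91.974,124.861 93.028,87.108 68.022,56.787 16.889,194.054 18.415,121.749" fill="none" stroke="#ff0000"/>
  <polyline points="53.512,68.209 40.102,99.779 29.174,130.250 20.730,159.623 14.769,187.896" fill="none" stroke="#ff8800"/>
  <polygon points="24.527,12.923 51.587,12.923 51.587,55.123 24.527,55.123" fill="none" stroke="#0000ff"/>
</svg>

Machine Y-up, SVG Y-down with viewBox height 215.934, so y_svg = 215.934 − y_machine; X carries over.

Run 1: power S481 maps to stroke `#ff0000` (score). The run is open, so emit a `<polyline>` with points (Y-flipped): 75.405,93.188 91.974,124.861 93.028,87.108 68.022,56.787 16.889,194.054 18.415,121.749.

Run 2: power S169 maps to stroke `#ff8800` (engrave). The run is open, so emit a `<polyline>` with points (Y-flipped): 53.512,68.209 40.102,99.779 29.174,130.250 20.730,159.623 14.769,187.896.

Run 3: power S925 maps to stroke `#0000ff` (cut). The run returns to its start, so emit a `<polygon>` with points (Y-flipped): 24.527,12.923 51.587,12.923 51.587,55.123 24.527,55.123.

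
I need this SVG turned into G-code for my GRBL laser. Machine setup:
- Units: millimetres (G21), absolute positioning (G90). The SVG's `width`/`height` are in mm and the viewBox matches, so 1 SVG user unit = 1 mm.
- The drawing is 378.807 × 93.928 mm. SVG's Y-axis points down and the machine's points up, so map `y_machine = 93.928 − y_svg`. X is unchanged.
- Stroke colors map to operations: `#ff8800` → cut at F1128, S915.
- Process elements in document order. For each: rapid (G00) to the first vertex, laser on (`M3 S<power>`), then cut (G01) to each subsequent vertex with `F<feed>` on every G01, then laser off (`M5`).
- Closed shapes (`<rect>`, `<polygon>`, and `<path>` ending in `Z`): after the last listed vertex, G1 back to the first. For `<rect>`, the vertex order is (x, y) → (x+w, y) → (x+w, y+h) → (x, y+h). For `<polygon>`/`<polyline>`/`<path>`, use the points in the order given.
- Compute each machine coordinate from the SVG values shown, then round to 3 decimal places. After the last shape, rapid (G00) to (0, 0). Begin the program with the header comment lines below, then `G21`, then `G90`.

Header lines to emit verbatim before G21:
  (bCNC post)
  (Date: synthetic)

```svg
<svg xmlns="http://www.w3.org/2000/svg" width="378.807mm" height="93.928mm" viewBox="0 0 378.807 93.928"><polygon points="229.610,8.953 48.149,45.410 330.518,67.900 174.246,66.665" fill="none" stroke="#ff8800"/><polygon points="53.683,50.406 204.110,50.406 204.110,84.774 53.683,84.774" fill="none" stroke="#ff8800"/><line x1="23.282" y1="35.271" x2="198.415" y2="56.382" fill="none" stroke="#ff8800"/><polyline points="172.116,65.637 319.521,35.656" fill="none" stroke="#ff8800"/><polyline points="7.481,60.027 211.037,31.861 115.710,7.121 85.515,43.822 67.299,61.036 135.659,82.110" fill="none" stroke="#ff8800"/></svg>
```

Since the viewBox matches the mm dimensions, user units are millimetres directly. The only transform is the Y-flip y_m = 93.928 − y_svg.

Shape 1 is a closed polygon drawn with `<polygon>`. Its stroke #ff8800 means cut at S915, F1128. After flipping Y the toolpath is (229.610,84.975) → (48.149,48.518) → (330.518,26.028) → (174.246,27.263) → (229.610,84.975), returning to the start.

Shape 2 is a rectangle drawn with `<polygon>`. Its stroke #ff8800 means cut at S915, F1128. After flipping Y the toolpath is (53.683,43.522) → (204.110,43.522) → (204.110,9.154) → (53.683,9.154) → (53.683,43.522), returning to the start.

Shape 3 is a line segment drawn with `<line>`. Its stroke #ff8800 means cut at S915, F1128. After flipping Y the toolpath is (23.282,58.657) → (198.415,37.546).

Shape 4 is a line segment drawn with `<polyline>`. Its stroke #ff8800 means cut at S915, F1128. After flipping Y the toolpath is (172.116,28.291) → (319.521,58.272).

Shape 5 is a open polyline drawn with `<polyline>`. Its stroke #ff8800 means cut at S915, F1128. After flipping Y the toolpath is (7.481,33.901) → (211.037,62.067) → (115.710,86.807) → (85.515,50.106) → (67.299,32.892) → (135.659,11.818).

(bCNC post)
(Date: synthetic)
G21
G90
G00 X229.610 Y84.975
M3 S915
G01 X48.149 Y48.518 F1128
G01 X330.518 Y26.028 F1128
G01 X174.246 Y27.263 F1128
G01 X229.610 Y84.975 F1128
M5
G00 X53.683 Y43.522
M3 S915
G01 X204.110 Y43.522 F1128
G01 X204.110 Y9.154 F1128
G01 X53.683 Y9.154 F1128
G01 X53.683 Y43.522 F1128
M5
G00 X23.282 Y58.657
M3 S915
G01 X198.415 Y37.546 F1128
M5
G00 X172.116 Y28.291
M3 S915
G01 X319.521 Y58.272 F1128
M5
G00 X7.481 Y33.901
M3 S915
G01 X211.037 Y62.067 F1128
G01 X115.710 Y86.807 F1128
G01 X85.515 Y50.106 F1128
G01 X67.299 Y32.892 F1128
G01 X135.659 Y11.818 F1128
M5
G00 X0.000 Y0.000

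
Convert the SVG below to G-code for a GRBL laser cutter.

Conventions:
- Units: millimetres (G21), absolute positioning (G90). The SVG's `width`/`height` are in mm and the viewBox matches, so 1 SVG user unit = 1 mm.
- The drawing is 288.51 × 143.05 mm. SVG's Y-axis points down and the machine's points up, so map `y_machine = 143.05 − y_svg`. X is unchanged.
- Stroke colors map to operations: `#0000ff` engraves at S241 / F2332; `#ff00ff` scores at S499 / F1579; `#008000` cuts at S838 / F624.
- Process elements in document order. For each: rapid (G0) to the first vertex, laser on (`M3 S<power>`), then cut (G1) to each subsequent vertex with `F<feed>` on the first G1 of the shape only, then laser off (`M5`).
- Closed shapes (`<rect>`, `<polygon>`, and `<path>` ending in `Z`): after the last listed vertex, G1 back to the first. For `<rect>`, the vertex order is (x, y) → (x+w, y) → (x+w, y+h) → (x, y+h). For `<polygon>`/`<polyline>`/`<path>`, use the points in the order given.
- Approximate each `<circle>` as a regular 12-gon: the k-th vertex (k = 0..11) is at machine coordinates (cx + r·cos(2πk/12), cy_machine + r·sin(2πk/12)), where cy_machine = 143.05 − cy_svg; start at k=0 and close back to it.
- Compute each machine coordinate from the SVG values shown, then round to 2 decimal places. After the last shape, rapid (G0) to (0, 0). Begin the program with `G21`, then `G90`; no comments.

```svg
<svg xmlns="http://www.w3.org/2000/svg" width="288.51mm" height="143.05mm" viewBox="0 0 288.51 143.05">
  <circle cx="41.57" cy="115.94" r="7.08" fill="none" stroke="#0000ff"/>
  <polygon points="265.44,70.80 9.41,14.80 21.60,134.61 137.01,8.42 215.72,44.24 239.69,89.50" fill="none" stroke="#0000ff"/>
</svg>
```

Since the viewBox matches the mm dimensions, user units are millimetres directly. The only transform is the Y-flip y_m = 143.05 − y_svg.

Shape 1 is a circle drawn with `<circle>`. Its stroke #0000ff means engrave at S241, F2332. After flipping Y the toolpath is (48.65,27.11) → (47.70,30.65) → (45.11,33.24) → (41.57,34.19) → (38.03,33.24) → (35.44,30.65) → (34.49,27.11) → (35.44,23.57) → (38.03,20.98) → (41.57,20.03) → (45.11,20.98) → (47.70,23.57) → (48.65,27.11), returning to the start.

Shape 2 is a closed polygon drawn with `<polygon>`. Its stroke #0000ff means engrave at S241, F2332. After flipping Y the toolpath is (265.44,72.25) → (9.41,128.25) → (21.60,8.44) → (137.01,134.63) → (215.72,98.81) → (239.69,53.55) → (265.44,72.25), returning to the start.

G21
G90
G0 X48.65 Y27.11
M3 S241
G1 X47.70 Y30.65 F2332
G1 X45.11 Y33.24
G1 X41.57 Y34.19
G1 X38.03 Y33.24
G1 X35.44 Y30.65
G1 X34.49 Y27.11
G1 X35.44 Y23.57
G1 X38.03 Y20.98
G1 X41.57 Y20.03
G1 X45.11 Y20.98
G1 X47.70 Y23.57
G1 X48.65 Y27.11
M5
G0 X265.44 Y72.25
M3 S241
G1 X9.41 Y128.25 F2332
G1 X21.60 Y8.44
G1 X137.01 Y134.63
G1 X215.72 Y98.81
G1 X239.69 Y53.55
G1 X265.44 Y72.25
M5
G0 X0.00 Y0.00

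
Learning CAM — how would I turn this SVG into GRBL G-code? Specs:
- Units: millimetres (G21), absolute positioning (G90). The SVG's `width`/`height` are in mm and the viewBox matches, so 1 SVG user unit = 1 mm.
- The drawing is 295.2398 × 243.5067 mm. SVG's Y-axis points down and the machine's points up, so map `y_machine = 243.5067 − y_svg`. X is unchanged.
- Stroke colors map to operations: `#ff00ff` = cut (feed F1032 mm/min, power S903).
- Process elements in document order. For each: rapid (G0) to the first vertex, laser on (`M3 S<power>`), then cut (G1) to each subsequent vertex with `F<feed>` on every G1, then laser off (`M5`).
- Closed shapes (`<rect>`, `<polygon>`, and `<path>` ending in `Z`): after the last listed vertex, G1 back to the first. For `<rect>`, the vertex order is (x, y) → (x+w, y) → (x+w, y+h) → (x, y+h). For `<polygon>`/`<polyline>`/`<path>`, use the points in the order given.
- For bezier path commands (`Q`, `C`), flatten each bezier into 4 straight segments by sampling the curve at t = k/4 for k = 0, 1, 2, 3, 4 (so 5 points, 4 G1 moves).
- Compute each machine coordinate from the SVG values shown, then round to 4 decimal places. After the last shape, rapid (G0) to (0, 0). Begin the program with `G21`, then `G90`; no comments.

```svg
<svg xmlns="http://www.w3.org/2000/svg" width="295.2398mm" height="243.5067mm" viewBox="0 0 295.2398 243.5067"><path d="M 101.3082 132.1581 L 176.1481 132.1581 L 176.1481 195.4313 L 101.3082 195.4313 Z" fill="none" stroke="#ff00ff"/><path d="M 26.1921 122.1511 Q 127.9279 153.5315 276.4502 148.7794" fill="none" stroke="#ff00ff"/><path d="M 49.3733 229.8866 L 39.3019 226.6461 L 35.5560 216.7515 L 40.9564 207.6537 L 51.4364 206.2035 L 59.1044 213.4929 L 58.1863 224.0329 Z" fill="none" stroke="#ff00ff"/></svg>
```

G21
G90
G0 X101.3082 Y111.3486
M3 S903
G1 X176.1481 Y111.3486 F1032
G1 X176.1481 Y48.0754 F1032
G1 X101.3082 Y48.0754 F1032
G1 X101.3082 Y111.3486 F1032
M5
G0 X26.1921 Y121.3556
M3 S903
G1 X79.9842 Y107.9237 F1032
G1 X139.6245 Y99.0083 F1032
G1 X205.1132 Y94.6095 F1032
G1 X276.4502 Y94.7273 F1032
M5
G0 X49.3733 Y13.6201
M3 S903
G1 X39.3019 Y16.8606 F1032
G1 X35.5560 Y26.7552 F1032
G1 X40.9564 Y35.8530 F1032
G1 X51.4364 Y37.3032 F1032
G1 X59.1044 Y30.0138 F1032
G1 X58.1863 Y19.4738 F1032
G1 X49.3733 Y13.6201 F1032
M5
G0 X0.0000 Y0.0000

Since the viewBox matches the mm dimensions, user units are millimetres directly. The only transform is the Y-flip y_m = 243.5067 − y_svg.

Shape 1 is a rectangle drawn with `<path>`. Its stroke #ff00ff means cut at S903, F1032. After flipping Y the toolpath is (101.3082,111.3486) → (176.1481,111.3486) → (176.1481,48.0754) → (101.3082,48.0754) → (101.3082,111.3486), returning to the start.

Shape 2 is a quadratic bezier drawn with `<path>`. Its stroke #ff00ff means cut at S903, F1032. After flipping Y the toolpath is (26.1921,121.3556) → (79.9842,107.9237) → (139.6245,99.0083) → (205.1132,94.6095) → (276.4502,94.7273).

Shape 3 is a regular polygon drawn with `<path>`. Its stroke #ff00ff means cut at S903, F1032. After flipping Y the toolpath is (49.3733,13.6201) → (39.3019,16.8606) → (35.5560,26.7552) → (40.9564,35.8530) → (51.4364,37.3032) → (59.1044,30.0138) → (58.1863,19.4738) → (49.3733,13.6201), returning to the start.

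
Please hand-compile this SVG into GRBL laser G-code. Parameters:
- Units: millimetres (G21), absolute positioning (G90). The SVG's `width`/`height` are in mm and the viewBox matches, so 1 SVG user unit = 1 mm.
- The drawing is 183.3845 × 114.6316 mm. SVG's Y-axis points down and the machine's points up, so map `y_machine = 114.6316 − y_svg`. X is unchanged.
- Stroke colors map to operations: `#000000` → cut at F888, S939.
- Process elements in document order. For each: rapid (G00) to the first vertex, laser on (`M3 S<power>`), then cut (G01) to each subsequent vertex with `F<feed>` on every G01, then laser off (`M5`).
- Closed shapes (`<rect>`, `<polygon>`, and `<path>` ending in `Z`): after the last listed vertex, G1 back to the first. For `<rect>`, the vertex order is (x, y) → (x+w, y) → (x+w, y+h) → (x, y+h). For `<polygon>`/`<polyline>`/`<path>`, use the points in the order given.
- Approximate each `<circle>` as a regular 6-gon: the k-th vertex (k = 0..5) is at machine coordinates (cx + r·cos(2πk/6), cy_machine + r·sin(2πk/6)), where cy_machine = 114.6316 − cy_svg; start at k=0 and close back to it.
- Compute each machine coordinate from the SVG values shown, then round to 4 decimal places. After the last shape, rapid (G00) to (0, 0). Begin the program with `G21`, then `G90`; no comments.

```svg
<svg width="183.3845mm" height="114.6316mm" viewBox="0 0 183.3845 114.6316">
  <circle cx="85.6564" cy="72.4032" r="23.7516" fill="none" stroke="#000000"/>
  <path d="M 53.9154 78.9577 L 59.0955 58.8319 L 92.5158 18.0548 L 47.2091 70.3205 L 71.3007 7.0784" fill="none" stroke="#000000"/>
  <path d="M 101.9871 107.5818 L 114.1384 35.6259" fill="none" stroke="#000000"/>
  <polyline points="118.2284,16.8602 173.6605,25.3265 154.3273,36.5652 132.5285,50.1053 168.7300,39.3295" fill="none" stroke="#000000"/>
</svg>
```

G21
G90
G00 X109.4080 Y42.2284
M3 S939
G01 X97.5322 Y62.7979 F888
G01 X73.7806 Y62.7979 F888
G01 X61.9048 Y42.2284 F888
G01 X73.7806 Y21.6589 F888
G01 X97.5322 Y21.6589 F888
G01 X109.4080 Y42.2284 F888
M5
G00 X53.9154 Y35.6739
M3 S939
G01 X59.0955 Y55.7997 F888
G01 X92.5158 Y96.5768 F888
G01 X47.2091 Y44.3111 F888
G01 X71.3007 Y107.5532 F888
M5
G00 X101.9871 Y7.0498
M3 S939
G01 X114.1384 Y79.0057 F888
M5
G00 X118.2284 Y97.7714
M3 S939
G01 X173.6605 Y89.3051 F888
G01 X154.3273 Y78.0664 F888
G01 X132.5285 Y64.5263 F888
G01 X168.7300 Y75.3021 F888
M5
G00 X0.0000 Y0.0000

Since the viewBox matches the mm dimensions, user units are millimetres directly. The only transform is the Y-flip y_m = 114.6316 − y_svg.

Shape 1 is a circle drawn with `<circle>`. Its stroke #000000 means cut at S939, F888. After flipping Y the toolpath is (109.4080,42.2284) → (97.5322,62.7979) → (73.7806,62.7979) → (61.9048,42.2284) → (73.7806,21.6589) → (97.5322,21.6589) → (109.4080,42.2284), returning to the start.

Shape 2 is a open polyline drawn with `<path>`. Its stroke #000000 means cut at S939, F888. After flipping Y the toolpath is (53.9154,35.6739) → (59.0955,55.7997) → (92.5158,96.5768) → (47.2091,44.3111) → (71.3007,107.5532).

Shape 3 is a line segment drawn with `<path>`. Its stroke #000000 means cut at S939, F888. After flipping Y the toolpath is (101.9871,7.0498) → (114.1384,79.0057).

Shape 4 is a open polyline drawn with `<polyline>`. Its stroke #000000 means cut at S939, F888. After flipping Y the toolpath is (118.2284,97.7714) → (173.6605,89.3051) → (154.3273,78.0664) → (132.5285,64.5263) → (168.7300,75.3021).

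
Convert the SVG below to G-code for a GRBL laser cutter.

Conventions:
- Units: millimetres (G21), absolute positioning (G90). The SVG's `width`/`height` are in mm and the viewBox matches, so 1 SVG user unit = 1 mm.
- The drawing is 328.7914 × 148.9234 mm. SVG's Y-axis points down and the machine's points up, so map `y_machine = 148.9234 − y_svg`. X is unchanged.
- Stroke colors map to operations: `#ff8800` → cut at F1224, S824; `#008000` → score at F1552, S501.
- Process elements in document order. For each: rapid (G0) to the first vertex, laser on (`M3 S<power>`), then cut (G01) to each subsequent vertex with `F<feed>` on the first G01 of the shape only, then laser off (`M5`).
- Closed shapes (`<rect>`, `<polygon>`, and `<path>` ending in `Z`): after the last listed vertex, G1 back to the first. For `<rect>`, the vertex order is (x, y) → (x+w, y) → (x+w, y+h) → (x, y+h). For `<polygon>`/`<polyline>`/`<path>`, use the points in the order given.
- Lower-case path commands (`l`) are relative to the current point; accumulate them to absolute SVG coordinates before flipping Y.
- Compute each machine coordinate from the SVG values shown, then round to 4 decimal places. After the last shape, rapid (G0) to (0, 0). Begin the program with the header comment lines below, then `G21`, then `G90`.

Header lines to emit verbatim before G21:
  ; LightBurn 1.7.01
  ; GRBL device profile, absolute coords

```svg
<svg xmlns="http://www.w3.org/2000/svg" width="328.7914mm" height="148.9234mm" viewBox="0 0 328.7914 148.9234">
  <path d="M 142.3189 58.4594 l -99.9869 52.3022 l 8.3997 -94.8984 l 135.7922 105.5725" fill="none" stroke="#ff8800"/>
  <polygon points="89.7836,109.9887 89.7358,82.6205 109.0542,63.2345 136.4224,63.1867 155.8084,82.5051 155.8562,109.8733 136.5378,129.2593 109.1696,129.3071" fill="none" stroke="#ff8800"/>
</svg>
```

1 u = 1 mm; y_m = 148.9234 − y.

[1] `<path>` open polyline, #ff8800→cut S824 F1224: (142.3189,90.4640) → (42.3320,38.1618) → (50.7317,133.0602) → (186.5239,27.4877)

[2] `<polygon>` regular polygon, #ff8800→cut S824 F1224: (89.7836,38.9347) → (89.7358,66.3029) → (109.0542,85.6889) → (136.4224,85.7367) → (155.8084,66.4183) → (155.8562,39.0501) → (136.5378,19.6641) → (109.1696,19.6163) → (89.7836,38.9347) (closed)

; LightBurn 1.7.01
; GRBL device profile, absolute coords
G21
G90
G0 X142.3189 Y90.4640
M3 S824
G01 X42.3320 Y38.1618 F1224
G01 X50.7317 Y133.0602
G01 X186.5239 Y27.4877
M5
G0 X89.7836 Y38.9347
M3 S824
G01 X89.7358 Y66.3029 F1224
G01 X109.0542 Y85.6889
G01 X136.4224 Y85.7367
G01 X155.8084 Y66.4183
G01 X155.8562 Y39.0501
G01 X136.5378 Y19.6641
G01 X109.1696 Y19.6163
G01 X89.7836 Y38.9347
M5
G0 X0.0000 Y0.0000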